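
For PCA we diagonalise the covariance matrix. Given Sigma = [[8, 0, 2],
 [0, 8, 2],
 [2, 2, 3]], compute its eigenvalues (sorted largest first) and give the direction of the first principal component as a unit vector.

Step 1 — characteristic polynomial p(λ) = det(λI - Sigma) = λ³ - tr·λ² + c_1·λ - det, where tr = trace, c_1 = sum of the principal 2×2 minors, det = det(Sigma):
  tr = 8 + 8 + 3 = 19,
  c_1 = (8·8 - (0)²) + (8·3 - (2)²) + (8·3 - (2)²) = 64 + 20 + 20 = 104,
  det = 8·(8·3 - (2)²) - (0)·((0)·3 - (2)·(2)) + (2)·((0)·(2) - 8·(2)) = 8·(20) - (0)·(-4) + (2)·(-16) = 128.
  So p(λ) = λ³ - 19λ² + 104λ - 128.
Step 2 — look for an integer root (rational root theorem: any rational root is an integer divisor of 128). Testing λ = 8:
  p(8) = 512 - 1216 + 832 - 128 = 0  ✓
  Dividing out (λ - 8): p(λ) = (λ - 8)(λ² - 11λ + 16).
Step 3 — remaining eigenvalues from the quadratic λ² - 11λ + 16 = 0:
  Δ = 11² - 4·16 = 121 - 64 = 57,  λ = (11 ± √57)/2 = (11 ± 7.5498)/2 ≈ 9.2749 or 1.7251.
  Sorted: λ_1 = 9.2749,  λ_2 = 8,  λ_3 = 1.7251  (check: sum = 19 = tr ✓).

Step 4 — unit eigenvector for λ_1 ≈ 9.2749: v spans the null space of (Sigma - λ_1 I), whose rows are
  r_1 = (-1.2749, 0, 2),  r_2 = (0, -1.2749, 2),  r_3 = (2, 2, -6.2749).
  v is orthogonal to every row, so take v ∝ r_1 × r_2 = ((0)·(2) - (2)·(-1.2749), (2)·(0) - (-1.2749)·(2), (-1.2749)·(-1.2749) - (0)·(0)) ≈ (2.5498, 2.5498, 1.6254).
  Let u = (2.5498, 2.5498, 1.6254).
  ||u|| = √((2.5498)² + (2.5498)² + (1.6254)²) = √(15.6453) ≈ 3.9554,  v_1 = u/||u|| ≈ (0.6446, 0.6446, 0.4109) (||v_1|| = 1).

λ_1 = 9.2749,  λ_2 = 8,  λ_3 = 1.7251;  v_1 ≈ (0.6446, 0.6446, 0.4109)


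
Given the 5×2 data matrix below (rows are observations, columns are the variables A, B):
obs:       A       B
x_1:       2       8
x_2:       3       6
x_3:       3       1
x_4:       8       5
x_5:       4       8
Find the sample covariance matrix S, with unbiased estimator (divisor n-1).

Step 1 — column means:
  mean(A) = (2 + 3 + 3 + 8 + 4) / 5 = 20/5 = 4
  mean(B) = (8 + 6 + 1 + 5 + 8) / 5 = 28/5 = 5.6

Step 2 — sample covariance S[i,j] = (1/(n-1)) · Σ_k (x_{k,i} - mean_i) · (x_{k,j} - mean_j), with n-1 = 4.
  S[A,A] = ((-2)·(-2) + (-1)·(-1) + (-1)·(-1) + (4)·(4) + (0)·(0)) / 4 = 22/4 = 5.5
  S[A,B] = ((-2)·(2.4) + (-1)·(0.4) + (-1)·(-4.6) + (4)·(-0.6) + (0)·(2.4)) / 4 = -3/4 = -0.75
  S[B,B] = ((2.4)·(2.4) + (0.4)·(0.4) + (-4.6)·(-4.6) + (-0.6)·(-0.6) + (2.4)·(2.4)) / 4 = 33.2/4 = 8.3

S is symmetric (S[j,i] = S[i,j]). Assembling:

S = [[5.5, -0.75],
 [-0.75, 8.3]]


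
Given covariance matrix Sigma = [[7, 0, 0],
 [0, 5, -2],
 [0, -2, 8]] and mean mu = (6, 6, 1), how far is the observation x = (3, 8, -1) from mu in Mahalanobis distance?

Step 1 — centre the observation: (x - mu) = (-3, 2, -2).

Step 2 — invert Sigma (cofactor / det for 3×3, or solve directly):
  Sigma^{-1} = [[0.1429, 0, 0],
 [0, 0.2222, 0.0556],
 [0, 0.0556, 0.1389]].

Step 3 — form the quadratic (x - mu)^T · Sigma^{-1} · (x - mu):
  Sigma^{-1} · (x - mu) = (-0.4286, 0.3333, -0.1667).
  (x - mu)^T · [Sigma^{-1} · (x - mu)] = (-3)·(-0.4286) + (2)·(0.3333) + (-2)·(-0.1667) = 2.2857.

Step 4 — take square root: d = √(2.2857) ≈ 1.5119.

d(x, mu) = √(2.2857) ≈ 1.5119


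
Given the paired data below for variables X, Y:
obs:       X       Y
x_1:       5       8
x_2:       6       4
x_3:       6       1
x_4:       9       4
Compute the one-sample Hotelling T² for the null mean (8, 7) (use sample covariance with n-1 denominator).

Step 1 — sample mean vector:
  mean(X) = (5 + 6 + 6 + 9) / 4 = 26/4 = 6.5
  mean(Y) = (8 + 4 + 1 + 4) / 4 = 17/4 = 4.25
  x̄ = (6.5, 4.25),  deviation x̄ - mu_0 = (6.5, 4.25) - (8, 7) = (-1.5, -2.75).

Step 2 — sample covariance matrix, S[i,j] = (1/(n-1)) · Σ_k (x_{k,i} - mean_i) · (x_{k,j} - mean_j), divisor n-1 = 3:
  S[X,X] = ((-1.5)·(-1.5) + (-0.5)·(-0.5) + (-0.5)·(-0.5) + (2.5)·(2.5)) / 3 = 9/3 = 3
  S[X,Y] = ((-1.5)·(3.75) + (-0.5)·(-0.25) + (-0.5)·(-3.25) + (2.5)·(-0.25)) / 3 = -4.5/3 = -1.5
  S[Y,Y] = ((3.75)·(3.75) + (-0.25)·(-0.25) + (-3.25)·(-3.25) + (-0.25)·(-0.25)) / 3 = 24.75/3 = 8.25
  S = [[3, -1.5],
 [-1.5, 8.25]].

Step 3 — invert S. det(S) = 3·8.25 - (-1.5)² = 22.5.
  S^{-1} = (1/det) · [[d, -b], [-b, a]] = [[0.3667, 0.0667],
 [0.0667, 0.1333]].

Step 4 — quadratic form (x̄ - mu_0)^T · S^{-1} · (x̄ - mu_0):
  S^{-1} · (x̄ - mu_0) = (-0.7333, -0.4667),
  (x̄ - mu_0)^T · [...] = (-1.5)·(-0.7333) + (-2.75)·(-0.4667) = 2.3833.

Step 5 — scale by n: T² = 4 · 2.3833 = 9.5333.

T² ≈ 9.5333


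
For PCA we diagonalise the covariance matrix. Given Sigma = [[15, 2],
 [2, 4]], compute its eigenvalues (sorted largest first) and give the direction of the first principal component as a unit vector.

Step 1 — characteristic polynomial of 2×2 Sigma:
  det(Sigma - λI) = λ² - trace · λ + det = 0.
  trace = 15 + 4 = 19, det = 15·4 - (2)² = 56.
Step 2 — discriminant:
  Δ = trace² - 4·det = 361 - 224 = 137.
Step 3 — eigenvalues:
  λ = (trace ± √Δ)/2 = (19 ± 11.7047)/2,
  λ_1 = 15.3523,  λ_2 = 3.6477.

Step 4 — unit eigenvector for λ_1: solve (Sigma - λ_1 I)v = 0. First row:
  (15 - 15.3523)·v_x + (2)·v_y = 0, i.e. (-0.3523)·v_x + (2)·v_y = 0,
  so v ∝ (b, λ_1 - a) = (2, 0.3523) = u.
  ||u|| = √((2)² + (0.3523)²) = √(4.1242) ≈ 2.0308,
  v_1 = u/||u|| ≈ (0.9848, 0.1735) (||v_1|| = 1).

λ_1 = 15.3523,  λ_2 = 3.6477;  v_1 ≈ (0.9848, 0.1735)


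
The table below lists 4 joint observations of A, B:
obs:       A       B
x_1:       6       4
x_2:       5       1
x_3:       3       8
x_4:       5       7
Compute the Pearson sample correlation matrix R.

Step 1 — column means:
  mean(A) = (6 + 5 + 3 + 5) / 4 = 19/4 = 4.75
  mean(B) = (4 + 1 + 8 + 7) / 4 = 20/4 = 5

Step 2 — sample variances and covariances s[i,j] = (1/(n-1)) · Σ_k (x_{k,i} - mean_i) · (x_{k,j} - mean_j), with n-1 = 3:
  s[A,A] = ((1.25)·(1.25) + (0.25)·(0.25) + (-1.75)·(-1.75) + (0.25)·(0.25)) / 3 = 4.75/3 = 1.5833
  s[A,B] = ((1.25)·(-1) + (0.25)·(-4) + (-1.75)·(3) + (0.25)·(2)) / 3 = -7/3 = -2.3333
  s[B,B] = ((-1)·(-1) + (-4)·(-4) + (3)·(3) + (2)·(2)) / 3 = 30/3 = 10
  Sample standard deviations s_i = √(s[i,i]):
  s(A) = √(1.5833) = 1.2583
  s(B) = √(10) = 3.1623

Step 3 — r_{ij} = s_{ij} / (s_i · s_j):
  r[A,A] = 1 (diagonal).
  r[A,B] = -2.3333 / (1.2583 · 3.1623) = -2.3333 / 3.9791 = -0.5864
  r[B,B] = 1 (diagonal).

R is symmetric with unit diagonal. Assembling:

R = [[1, -0.5864],
 [-0.5864, 1]]


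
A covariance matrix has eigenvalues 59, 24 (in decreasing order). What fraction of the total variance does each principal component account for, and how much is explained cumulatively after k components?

Step 1 — total variance = trace(Sigma) = Σ λ_i = 59 + 24 = 83.

Step 2 — fraction explained by component i = λ_i / Σ λ:
  PC1: 59/83 = 0.7108
  PC2: 24/83 = 0.2892

Step 3 — cumulative fraction after k components = (λ_1 + ... + λ_k) / Σ λ:
  k = 1: 59/83 = 0.7108
  k = 2: (59 + 24)/83 = 83/83 = 1

Summary (fraction, with percent):

explained: PC1 0.7108 (71.08%), PC2 0.2892 (28.92%);  cumulative: 0.7108, 1


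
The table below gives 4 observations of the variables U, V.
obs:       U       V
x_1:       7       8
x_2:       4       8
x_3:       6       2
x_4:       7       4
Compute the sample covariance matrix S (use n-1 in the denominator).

Step 1 — column means:
  mean(U) = (7 + 4 + 6 + 7) / 4 = 24/4 = 6
  mean(V) = (8 + 8 + 2 + 4) / 4 = 22/4 = 5.5

Step 2 — sample covariance S[i,j] = (1/(n-1)) · Σ_k (x_{k,i} - mean_i) · (x_{k,j} - mean_j), with n-1 = 3.
  S[U,U] = ((1)·(1) + (-2)·(-2) + (0)·(0) + (1)·(1)) / 3 = 6/3 = 2
  S[U,V] = ((1)·(2.5) + (-2)·(2.5) + (0)·(-3.5) + (1)·(-1.5)) / 3 = -4/3 = -1.3333
  S[V,V] = ((2.5)·(2.5) + (2.5)·(2.5) + (-3.5)·(-3.5) + (-1.5)·(-1.5)) / 3 = 27/3 = 9

S is symmetric (S[j,i] = S[i,j]). Assembling:

S = [[2, -1.3333],
 [-1.3333, 9]]


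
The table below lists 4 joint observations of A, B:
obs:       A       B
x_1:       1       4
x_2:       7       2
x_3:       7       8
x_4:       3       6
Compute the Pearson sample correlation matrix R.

Step 1 — column means:
  mean(A) = (1 + 7 + 7 + 3) / 4 = 18/4 = 4.5
  mean(B) = (4 + 2 + 8 + 6) / 4 = 20/4 = 5

Step 2 — sample variances and covariances s[i,j] = (1/(n-1)) · Σ_k (x_{k,i} - mean_i) · (x_{k,j} - mean_j), with n-1 = 3:
  s[A,A] = ((-3.5)·(-3.5) + (2.5)·(2.5) + (2.5)·(2.5) + (-1.5)·(-1.5)) / 3 = 27/3 = 9
  s[A,B] = ((-3.5)·(-1) + (2.5)·(-3) + (2.5)·(3) + (-1.5)·(1)) / 3 = 2/3 = 0.6667
  s[B,B] = ((-1)·(-1) + (-3)·(-3) + (3)·(3) + (1)·(1)) / 3 = 20/3 = 6.6667
  Sample standard deviations s_i = √(s[i,i]):
  s(A) = √(9) = 3
  s(B) = √(6.6667) = 2.582

Step 3 — r_{ij} = s_{ij} / (s_i · s_j):
  r[A,A] = 1 (diagonal).
  r[A,B] = 0.6667 / (3 · 2.582) = 0.6667 / 7.746 = 0.0861
  r[B,B] = 1 (diagonal).

R is symmetric with unit diagonal. Assembling:

R = [[1, 0.0861],
 [0.0861, 1]]


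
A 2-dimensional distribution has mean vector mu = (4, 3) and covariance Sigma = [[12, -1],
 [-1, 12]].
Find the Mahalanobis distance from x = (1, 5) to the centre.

Step 1 — centre the observation: (x - mu) = (-3, 2).

Step 2 — invert Sigma. det(Sigma) = 12·12 - (-1)² = 143.
  Sigma^{-1} = (1/det) · [[d, -b], [-b, a]] = [[0.0839, 0.007],
 [0.007, 0.0839]].

Step 3 — form the quadratic (x - mu)^T · Sigma^{-1} · (x - mu):
  Sigma^{-1} · (x - mu) = (-0.2378, 0.1469).
  (x - mu)^T · [Sigma^{-1} · (x - mu)] = (-3)·(-0.2378) + (2)·(0.1469) = 1.007.

Step 4 — take square root: d = √(1.007) ≈ 1.0035.

d(x, mu) = √(1.007) ≈ 1.0035


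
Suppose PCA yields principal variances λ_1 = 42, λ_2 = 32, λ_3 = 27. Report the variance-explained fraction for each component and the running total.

Step 1 — total variance = trace(Sigma) = Σ λ_i = 42 + 32 + 27 = 101.

Step 2 — fraction explained by component i = λ_i / Σ λ:
  PC1: 42/101 = 0.4158
  PC2: 32/101 = 0.3168
  PC3: 27/101 = 0.2673

Step 3 — cumulative fraction after k components = (λ_1 + ... + λ_k) / Σ λ:
  k = 1: 42/101 = 0.4158
  k = 2: (42 + 32)/101 = 74/101 = 0.7327
  k = 3: (42 + 32 + 27)/101 = 101/101 = 1

Summary (fraction, with percent):

explained: PC1 0.4158 (41.58%), PC2 0.3168 (31.68%), PC3 0.2673 (26.73%);  cumulative: 0.4158, 0.7327, 1


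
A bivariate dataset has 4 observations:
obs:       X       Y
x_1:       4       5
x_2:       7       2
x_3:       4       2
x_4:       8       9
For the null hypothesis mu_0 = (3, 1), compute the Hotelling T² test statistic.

Step 1 — sample mean vector:
  mean(X) = (4 + 7 + 4 + 8) / 4 = 23/4 = 5.75
  mean(Y) = (5 + 2 + 2 + 9) / 4 = 18/4 = 4.5
  x̄ = (5.75, 4.5),  deviation x̄ - mu_0 = (5.75, 4.5) - (3, 1) = (2.75, 3.5).

Step 2 — sample covariance matrix, S[i,j] = (1/(n-1)) · Σ_k (x_{k,i} - mean_i) · (x_{k,j} - mean_j), divisor n-1 = 3:
  S[X,X] = ((-1.75)·(-1.75) + (1.25)·(1.25) + (-1.75)·(-1.75) + (2.25)·(2.25)) / 3 = 12.75/3 = 4.25
  S[X,Y] = ((-1.75)·(0.5) + (1.25)·(-2.5) + (-1.75)·(-2.5) + (2.25)·(4.5)) / 3 = 10.5/3 = 3.5
  S[Y,Y] = ((0.5)·(0.5) + (-2.5)·(-2.5) + (-2.5)·(-2.5) + (4.5)·(4.5)) / 3 = 33/3 = 11
  S = [[4.25, 3.5],
 [3.5, 11]].

Step 3 — invert S. det(S) = 4.25·11 - (3.5)² = 34.5.
  S^{-1} = (1/det) · [[d, -b], [-b, a]] = [[0.3188, -0.1014],
 [-0.1014, 0.1232]].

Step 4 — quadratic form (x̄ - mu_0)^T · S^{-1} · (x̄ - mu_0):
  S^{-1} · (x̄ - mu_0) = (0.5217, 0.1522),
  (x̄ - mu_0)^T · [...] = (2.75)·(0.5217) + (3.5)·(0.1522) = 1.9674.

Step 5 — scale by n: T² = 4 · 1.9674 = 7.8696.

T² ≈ 7.8696


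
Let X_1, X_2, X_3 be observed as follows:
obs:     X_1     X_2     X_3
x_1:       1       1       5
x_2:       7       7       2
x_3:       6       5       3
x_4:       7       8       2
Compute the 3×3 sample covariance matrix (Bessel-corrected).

Step 1 — column means:
  mean(X_1) = (1 + 7 + 6 + 7) / 4 = 21/4 = 5.25
  mean(X_2) = (1 + 7 + 5 + 8) / 4 = 21/4 = 5.25
  mean(X_3) = (5 + 2 + 3 + 2) / 4 = 12/4 = 3

Step 2 — sample covariance S[i,j] = (1/(n-1)) · Σ_k (x_{k,i} - mean_i) · (x_{k,j} - mean_j), with n-1 = 3.
  S[X_1,X_1] = ((-4.25)·(-4.25) + (1.75)·(1.75) + (0.75)·(0.75) + (1.75)·(1.75)) / 3 = 24.75/3 = 8.25
  S[X_1,X_2] = ((-4.25)·(-4.25) + (1.75)·(1.75) + (0.75)·(-0.25) + (1.75)·(2.75)) / 3 = 25.75/3 = 8.5833
  S[X_1,X_3] = ((-4.25)·(2) + (1.75)·(-1) + (0.75)·(0) + (1.75)·(-1)) / 3 = -12/3 = -4
  S[X_2,X_2] = ((-4.25)·(-4.25) + (1.75)·(1.75) + (-0.25)·(-0.25) + (2.75)·(2.75)) / 3 = 28.75/3 = 9.5833
  S[X_2,X_3] = ((-4.25)·(2) + (1.75)·(-1) + (-0.25)·(0) + (2.75)·(-1)) / 3 = -13/3 = -4.3333
  S[X_3,X_3] = ((2)·(2) + (-1)·(-1) + (0)·(0) + (-1)·(-1)) / 3 = 6/3 = 2

S is symmetric (S[j,i] = S[i,j]). Assembling:

S = [[8.25, 8.5833, -4],
 [8.5833, 9.5833, -4.3333],
 [-4, -4.3333, 2]]


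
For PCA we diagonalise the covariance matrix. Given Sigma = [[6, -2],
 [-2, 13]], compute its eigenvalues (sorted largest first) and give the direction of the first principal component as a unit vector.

Step 1 — characteristic polynomial of 2×2 Sigma:
  det(Sigma - λI) = λ² - trace · λ + det = 0.
  trace = 6 + 13 = 19, det = 6·13 - (-2)² = 74.
Step 2 — discriminant:
  Δ = trace² - 4·det = 361 - 296 = 65.
Step 3 — eigenvalues:
  λ = (trace ± √Δ)/2 = (19 ± 8.0623)/2,
  λ_1 = 13.5311,  λ_2 = 5.4689.

Step 4 — unit eigenvector for λ_1: solve (Sigma - λ_1 I)v = 0. First row:
  (6 - 13.5311)·v_x + (-2)·v_y = 0, i.e. (-7.5311)·v_x + (-2)·v_y = 0,
  so v ∝ (b, λ_1 - a) = (-2, 7.5311); multiply by -1 so the first entry is positive: u = (2, -7.5311).
  ||u|| = √((2)² + (-7.5311)²) = √(60.7179) ≈ 7.7922,
  v_1 = u/||u|| ≈ (0.2567, -0.9665) (||v_1|| = 1).

λ_1 = 13.5311,  λ_2 = 5.4689;  v_1 ≈ (0.2567, -0.9665)


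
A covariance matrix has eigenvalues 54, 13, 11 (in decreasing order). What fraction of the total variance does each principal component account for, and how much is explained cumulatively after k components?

Step 1 — total variance = trace(Sigma) = Σ λ_i = 54 + 13 + 11 = 78.

Step 2 — fraction explained by component i = λ_i / Σ λ:
  PC1: 54/78 = 0.6923
  PC2: 13/78 = 0.1667
  PC3: 11/78 = 0.141

Step 3 — cumulative fraction after k components = (λ_1 + ... + λ_k) / Σ λ:
  k = 1: 54/78 = 0.6923
  k = 2: (54 + 13)/78 = 67/78 = 0.859
  k = 3: (54 + 13 + 11)/78 = 78/78 = 1

Summary (fraction, with percent):

explained: PC1 0.6923 (69.23%), PC2 0.1667 (16.67%), PC3 0.141 (14.1%);  cumulative: 0.6923, 0.859, 1


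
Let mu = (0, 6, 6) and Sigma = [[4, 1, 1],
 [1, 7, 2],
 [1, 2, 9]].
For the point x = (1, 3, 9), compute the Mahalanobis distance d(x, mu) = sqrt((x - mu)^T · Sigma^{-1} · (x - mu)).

Step 1 — centre the observation: (x - mu) = (1, -3, 3).

Step 2 — invert Sigma (cofactor / det for 3×3, or solve directly):
  Sigma^{-1} = [[0.2634, -0.0312, -0.0223],
 [-0.0312, 0.1562, -0.0312],
 [-0.0223, -0.0312, 0.1205]].

Step 3 — form the quadratic (x - mu)^T · Sigma^{-1} · (x - mu):
  Sigma^{-1} · (x - mu) = (0.2902, -0.5938, 0.433).
  (x - mu)^T · [Sigma^{-1} · (x - mu)] = (1)·(0.2902) + (-3)·(-0.5938) + (3)·(0.433) = 3.3705.

Step 4 — take square root: d = √(3.3705) ≈ 1.8359.

d(x, mu) = √(3.3705) ≈ 1.8359


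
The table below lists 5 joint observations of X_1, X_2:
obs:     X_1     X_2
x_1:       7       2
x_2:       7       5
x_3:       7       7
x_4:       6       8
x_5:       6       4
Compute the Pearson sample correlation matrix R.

Step 1 — column means:
  mean(X_1) = (7 + 7 + 7 + 6 + 6) / 5 = 33/5 = 6.6
  mean(X_2) = (2 + 5 + 7 + 8 + 4) / 5 = 26/5 = 5.2

Step 2 — sample variances and covariances s[i,j] = (1/(n-1)) · Σ_k (x_{k,i} - mean_i) · (x_{k,j} - mean_j), with n-1 = 4:
  s[X_1,X_1] = ((0.4)·(0.4) + (0.4)·(0.4) + (0.4)·(0.4) + (-0.6)·(-0.6) + (-0.6)·(-0.6)) / 4 = 1.2/4 = 0.3
  s[X_1,X_2] = ((0.4)·(-3.2) + (0.4)·(-0.2) + (0.4)·(1.8) + (-0.6)·(2.8) + (-0.6)·(-1.2)) / 4 = -1.6/4 = -0.4
  s[X_2,X_2] = ((-3.2)·(-3.2) + (-0.2)·(-0.2) + (1.8)·(1.8) + (2.8)·(2.8) + (-1.2)·(-1.2)) / 4 = 22.8/4 = 5.7
  Sample standard deviations s_i = √(s[i,i]):
  s(X_1) = √(0.3) = 0.5477
  s(X_2) = √(5.7) = 2.3875

Step 3 — r_{ij} = s_{ij} / (s_i · s_j):
  r[X_1,X_1] = 1 (diagonal).
  r[X_1,X_2] = -0.4 / (0.5477 · 2.3875) = -0.4 / 1.3077 = -0.3059
  r[X_2,X_2] = 1 (diagonal).

R is symmetric with unit diagonal. Assembling:

R = [[1, -0.3059],
 [-0.3059, 1]]


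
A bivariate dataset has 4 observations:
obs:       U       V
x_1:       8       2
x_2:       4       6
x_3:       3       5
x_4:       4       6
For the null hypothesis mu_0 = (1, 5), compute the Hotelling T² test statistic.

Step 1 — sample mean vector:
  mean(U) = (8 + 4 + 3 + 4) / 4 = 19/4 = 4.75
  mean(V) = (2 + 6 + 5 + 6) / 4 = 19/4 = 4.75
  x̄ = (4.75, 4.75),  deviation x̄ - mu_0 = (4.75, 4.75) - (1, 5) = (3.75, -0.25).

Step 2 — sample covariance matrix, S[i,j] = (1/(n-1)) · Σ_k (x_{k,i} - mean_i) · (x_{k,j} - mean_j), divisor n-1 = 3:
  S[U,U] = ((3.25)·(3.25) + (-0.75)·(-0.75) + (-1.75)·(-1.75) + (-0.75)·(-0.75)) / 3 = 14.75/3 = 4.9167
  S[U,V] = ((3.25)·(-2.75) + (-0.75)·(1.25) + (-1.75)·(0.25) + (-0.75)·(1.25)) / 3 = -11.25/3 = -3.75
  S[V,V] = ((-2.75)·(-2.75) + (1.25)·(1.25) + (0.25)·(0.25) + (1.25)·(1.25)) / 3 = 10.75/3 = 3.5833
  S = [[4.9167, -3.75],
 [-3.75, 3.5833]].

Step 3 — invert S. det(S) = 4.9167·3.5833 - (-3.75)² = 3.5556.
  S^{-1} = (1/det) · [[d, -b], [-b, a]] = [[1.0078, 1.0547],
 [1.0547, 1.3828]].

Step 4 — quadratic form (x̄ - mu_0)^T · S^{-1} · (x̄ - mu_0):
  S^{-1} · (x̄ - mu_0) = (3.5156, 3.6094),
  (x̄ - mu_0)^T · [...] = (3.75)·(3.5156) + (-0.25)·(3.6094) = 12.2813.

Step 5 — scale by n: T² = 4 · 12.2813 = 49.125.

T² ≈ 49.125


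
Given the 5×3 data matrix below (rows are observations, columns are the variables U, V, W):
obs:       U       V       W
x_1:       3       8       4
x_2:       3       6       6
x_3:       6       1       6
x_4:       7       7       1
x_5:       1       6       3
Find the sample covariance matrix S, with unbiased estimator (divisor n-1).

Step 1 — column means:
  mean(U) = (3 + 3 + 6 + 7 + 1) / 5 = 20/5 = 4
  mean(V) = (8 + 6 + 1 + 7 + 6) / 5 = 28/5 = 5.6
  mean(W) = (4 + 6 + 6 + 1 + 3) / 5 = 20/5 = 4

Step 2 — sample covariance S[i,j] = (1/(n-1)) · Σ_k (x_{k,i} - mean_i) · (x_{k,j} - mean_j), with n-1 = 4.
  S[U,U] = ((-1)·(-1) + (-1)·(-1) + (2)·(2) + (3)·(3) + (-3)·(-3)) / 4 = 24/4 = 6
  S[U,V] = ((-1)·(2.4) + (-1)·(0.4) + (2)·(-4.6) + (3)·(1.4) + (-3)·(0.4)) / 4 = -9/4 = -2.25
  S[U,W] = ((-1)·(0) + (-1)·(2) + (2)·(2) + (3)·(-3) + (-3)·(-1)) / 4 = -4/4 = -1
  S[V,V] = ((2.4)·(2.4) + (0.4)·(0.4) + (-4.6)·(-4.6) + (1.4)·(1.4) + (0.4)·(0.4)) / 4 = 29.2/4 = 7.3
  S[V,W] = ((2.4)·(0) + (0.4)·(2) + (-4.6)·(2) + (1.4)·(-3) + (0.4)·(-1)) / 4 = -13/4 = -3.25
  S[W,W] = ((0)·(0) + (2)·(2) + (2)·(2) + (-3)·(-3) + (-1)·(-1)) / 4 = 18/4 = 4.5

S is symmetric (S[j,i] = S[i,j]). Assembling:

S = [[6, -2.25, -1],
 [-2.25, 7.3, -3.25],
 [-1, -3.25, 4.5]]


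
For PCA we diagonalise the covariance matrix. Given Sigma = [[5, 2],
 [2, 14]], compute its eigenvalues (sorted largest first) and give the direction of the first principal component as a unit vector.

Step 1 — characteristic polynomial of 2×2 Sigma:
  det(Sigma - λI) = λ² - trace · λ + det = 0.
  trace = 5 + 14 = 19, det = 5·14 - (2)² = 66.
Step 2 — discriminant:
  Δ = trace² - 4·det = 361 - 264 = 97.
Step 3 — eigenvalues:
  λ = (trace ± √Δ)/2 = (19 ± 9.8489)/2,
  λ_1 = 14.4244,  λ_2 = 4.5756.

Step 4 — unit eigenvector for λ_1: solve (Sigma - λ_1 I)v = 0. First row:
  (5 - 14.4244)·v_x + (2)·v_y = 0, i.e. (-9.4244)·v_x + (2)·v_y = 0,
  so v ∝ (b, λ_1 - a) = (2, 9.4244) = u.
  ||u|| = √((2)² + (9.4244)²) = √(92.8199) ≈ 9.6343,
  v_1 = u/||u|| ≈ (0.2076, 0.9782) (||v_1|| = 1).

λ_1 = 14.4244,  λ_2 = 4.5756;  v_1 ≈ (0.2076, 0.9782)


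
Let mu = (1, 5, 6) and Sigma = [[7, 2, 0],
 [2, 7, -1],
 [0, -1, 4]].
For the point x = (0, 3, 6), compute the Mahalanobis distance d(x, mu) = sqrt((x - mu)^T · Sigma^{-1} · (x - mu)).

Step 1 — centre the observation: (x - mu) = (-1, -2, 0).

Step 2 — invert Sigma (cofactor / det for 3×3, or solve directly):
  Sigma^{-1} = [[0.1561, -0.0462, -0.0116],
 [-0.0462, 0.1618, 0.0405],
 [-0.0116, 0.0405, 0.2601]].

Step 3 — form the quadratic (x - mu)^T · Sigma^{-1} · (x - mu):
  Sigma^{-1} · (x - mu) = (-0.0636, -0.2775, -0.0694).
  (x - mu)^T · [Sigma^{-1} · (x - mu)] = (-1)·(-0.0636) + (-2)·(-0.2775) + (0)·(-0.0694) = 0.6185.

Step 4 — take square root: d = √(0.6185) ≈ 0.7864.

d(x, mu) = √(0.6185) ≈ 0.7864


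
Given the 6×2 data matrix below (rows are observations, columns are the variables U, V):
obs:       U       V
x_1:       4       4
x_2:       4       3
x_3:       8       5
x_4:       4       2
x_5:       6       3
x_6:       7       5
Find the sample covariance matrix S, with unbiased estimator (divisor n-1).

Step 1 — column means:
  mean(U) = (4 + 4 + 8 + 4 + 6 + 7) / 6 = 33/6 = 5.5
  mean(V) = (4 + 3 + 5 + 2 + 3 + 5) / 6 = 22/6 = 3.6667

Step 2 — sample covariance S[i,j] = (1/(n-1)) · Σ_k (x_{k,i} - mean_i) · (x_{k,j} - mean_j), with n-1 = 5.
  S[U,U] = ((-1.5)·(-1.5) + (-1.5)·(-1.5) + (2.5)·(2.5) + (-1.5)·(-1.5) + (0.5)·(0.5) + (1.5)·(1.5)) / 5 = 15.5/5 = 3.1
  S[U,V] = ((-1.5)·(0.3333) + (-1.5)·(-0.6667) + (2.5)·(1.3333) + (-1.5)·(-1.6667) + (0.5)·(-0.6667) + (1.5)·(1.3333)) / 5 = 8/5 = 1.6
  S[V,V] = ((0.3333)·(0.3333) + (-0.6667)·(-0.6667) + (1.3333)·(1.3333) + (-1.6667)·(-1.6667) + (-0.6667)·(-0.6667) + (1.3333)·(1.3333)) / 5 = 7.3333/5 = 1.4667

S is symmetric (S[j,i] = S[i,j]). Assembling:

S = [[3.1, 1.6],
 [1.6, 1.4667]]


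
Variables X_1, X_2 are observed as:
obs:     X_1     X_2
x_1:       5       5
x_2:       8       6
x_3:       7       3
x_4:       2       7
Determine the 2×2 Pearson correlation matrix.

Step 1 — column means:
  mean(X_1) = (5 + 8 + 7 + 2) / 4 = 22/4 = 5.5
  mean(X_2) = (5 + 6 + 3 + 7) / 4 = 21/4 = 5.25

Step 2 — sample variances and covariances s[i,j] = (1/(n-1)) · Σ_k (x_{k,i} - mean_i) · (x_{k,j} - mean_j), with n-1 = 3:
  s[X_1,X_1] = ((-0.5)·(-0.5) + (2.5)·(2.5) + (1.5)·(1.5) + (-3.5)·(-3.5)) / 3 = 21/3 = 7
  s[X_1,X_2] = ((-0.5)·(-0.25) + (2.5)·(0.75) + (1.5)·(-2.25) + (-3.5)·(1.75)) / 3 = -7.5/3 = -2.5
  s[X_2,X_2] = ((-0.25)·(-0.25) + (0.75)·(0.75) + (-2.25)·(-2.25) + (1.75)·(1.75)) / 3 = 8.75/3 = 2.9167
  Sample standard deviations s_i = √(s[i,i]):
  s(X_1) = √(7) = 2.6458
  s(X_2) = √(2.9167) = 1.7078

Step 3 — r_{ij} = s_{ij} / (s_i · s_j):
  r[X_1,X_1] = 1 (diagonal).
  r[X_1,X_2] = -2.5 / (2.6458 · 1.7078) = -2.5 / 4.5185 = -0.5533
  r[X_2,X_2] = 1 (diagonal).

R is symmetric with unit diagonal. Assembling:

R = [[1, -0.5533],
 [-0.5533, 1]]


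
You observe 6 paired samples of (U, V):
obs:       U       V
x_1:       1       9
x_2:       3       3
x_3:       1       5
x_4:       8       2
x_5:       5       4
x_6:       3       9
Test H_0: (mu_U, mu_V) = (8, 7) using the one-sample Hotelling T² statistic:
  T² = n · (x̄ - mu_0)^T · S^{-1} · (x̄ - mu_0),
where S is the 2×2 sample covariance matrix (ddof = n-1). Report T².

Step 1 — sample mean vector:
  mean(U) = (1 + 3 + 1 + 8 + 5 + 3) / 6 = 21/6 = 3.5
  mean(V) = (9 + 3 + 5 + 2 + 4 + 9) / 6 = 32/6 = 5.3333
  x̄ = (3.5, 5.3333),  deviation x̄ - mu_0 = (3.5, 5.3333) - (8, 7) = (-4.5, -1.6667).

Step 2 — sample covariance matrix, S[i,j] = (1/(n-1)) · Σ_k (x_{k,i} - mean_i) · (x_{k,j} - mean_j), divisor n-1 = 5:
  S[U,U] = ((-2.5)·(-2.5) + (-0.5)·(-0.5) + (-2.5)·(-2.5) + (4.5)·(4.5) + (1.5)·(1.5) + (-0.5)·(-0.5)) / 5 = 35.5/5 = 7.1
  S[U,V] = ((-2.5)·(3.6667) + (-0.5)·(-2.3333) + (-2.5)·(-0.3333) + (4.5)·(-3.3333) + (1.5)·(-1.3333) + (-0.5)·(3.6667)) / 5 = -26/5 = -5.2
  S[V,V] = ((3.6667)·(3.6667) + (-2.3333)·(-2.3333) + (-0.3333)·(-0.3333) + (-3.3333)·(-3.3333) + (-1.3333)·(-1.3333) + (3.6667)·(3.6667)) / 5 = 45.3333/5 = 9.0667
  S = [[7.1, -5.2],
 [-5.2, 9.0667]].

Step 3 — invert S. det(S) = 7.1·9.0667 - (-5.2)² = 37.3333.
  S^{-1} = (1/det) · [[d, -b], [-b, a]] = [[0.2429, 0.1393],
 [0.1393, 0.1902]].

Step 4 — quadratic form (x̄ - mu_0)^T · S^{-1} · (x̄ - mu_0):
  S^{-1} · (x̄ - mu_0) = (-1.325, -0.9437),
  (x̄ - mu_0)^T · [...] = (-4.5)·(-1.325) + (-1.6667)·(-0.9437) = 7.5354.

Step 5 — scale by n: T² = 6 · 7.5354 = 45.2125.

T² ≈ 45.2125


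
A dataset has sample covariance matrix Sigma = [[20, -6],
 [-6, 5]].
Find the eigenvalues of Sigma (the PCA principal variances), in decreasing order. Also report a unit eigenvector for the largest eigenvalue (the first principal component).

Step 1 — characteristic polynomial of 2×2 Sigma:
  det(Sigma - λI) = λ² - trace · λ + det = 0.
  trace = 20 + 5 = 25, det = 20·5 - (-6)² = 64.
Step 2 — discriminant:
  Δ = trace² - 4·det = 625 - 256 = 369.
Step 3 — eigenvalues:
  λ = (trace ± √Δ)/2 = (25 ± 19.2094)/2,
  λ_1 = 22.1047,  λ_2 = 2.8953.

Step 4 — unit eigenvector for λ_1: solve (Sigma - λ_1 I)v = 0. First row:
  (20 - 22.1047)·v_x + (-6)·v_y = 0, i.e. (-2.1047)·v_x + (-6)·v_y = 0,
  so v ∝ (b, λ_1 - a) = (-6, 2.1047); multiply by -1 so the first entry is positive: u = (6, -2.1047).
  ||u|| = √((6)² + (-2.1047)²) = √(40.4297) ≈ 6.3584,
  v_1 = u/||u|| ≈ (0.9436, -0.331) (||v_1|| = 1).

λ_1 = 22.1047,  λ_2 = 2.8953;  v_1 ≈ (0.9436, -0.331)


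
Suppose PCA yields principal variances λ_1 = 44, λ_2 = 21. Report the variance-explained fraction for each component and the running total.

Step 1 — total variance = trace(Sigma) = Σ λ_i = 44 + 21 = 65.

Step 2 — fraction explained by component i = λ_i / Σ λ:
  PC1: 44/65 = 0.6769
  PC2: 21/65 = 0.3231

Step 3 — cumulative fraction after k components = (λ_1 + ... + λ_k) / Σ λ:
  k = 1: 44/65 = 0.6769
  k = 2: (44 + 21)/65 = 65/65 = 1

Summary (fraction, with percent):

explained: PC1 0.6769 (67.69%), PC2 0.3231 (32.31%);  cumulative: 0.6769, 1


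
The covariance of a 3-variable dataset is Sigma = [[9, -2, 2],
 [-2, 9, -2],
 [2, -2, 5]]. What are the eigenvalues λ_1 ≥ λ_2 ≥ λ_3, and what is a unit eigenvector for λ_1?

Step 1 — characteristic polynomial p(λ) = det(λI - Sigma) = λ³ - tr·λ² + c_1·λ - det, where tr = trace, c_1 = sum of the principal 2×2 minors, det = det(Sigma):
  tr = 9 + 9 + 5 = 23,
  c_1 = (9·9 - (-2)²) + (9·5 - (2)²) + (9·5 - (-2)²) = 77 + 41 + 41 = 159,
  det = 9·(9·5 - (-2)²) - (-2)·((-2)·5 - (-2)·(2)) + (2)·((-2)·(-2) - 9·(2)) = 9·(41) - (-2)·(-6) + (2)·(-14) = 329.
  So p(λ) = λ³ - 23λ² + 159λ - 329.
Step 2 — look for an integer root (rational root theorem: any rational root is an integer divisor of 329). Testing λ = 7:
  p(7) = 343 - 1127 + 1113 - 329 = 0  ✓
  Dividing out (λ - 7): p(λ) = (λ - 7)(λ² - 16λ + 47).
Step 3 — remaining eigenvalues from the quadratic λ² - 16λ + 47 = 0:
  Δ = 16² - 4·47 = 256 - 188 = 68,  λ = (16 ± √68)/2 = (16 ± 8.2462)/2 ≈ 12.1231 or 3.8769.
  Sorted: λ_1 = 12.1231,  λ_2 = 7,  λ_3 = 3.8769  (check: sum = 23 = tr ✓).

Step 4 — unit eigenvector for λ_1 ≈ 12.1231: v spans the null space of (Sigma - λ_1 I), whose rows are
  r_1 = (-3.1231, -2, 2),  r_2 = (-2, -3.1231, -2),  r_3 = (2, -2, -7.1231).
  v is orthogonal to every row, so take v ∝ r_1 × r_2 = ((-2)·(-2) - (2)·(-3.1231), (2)·(-2) - (-3.1231)·(-2), (-3.1231)·(-3.1231) - (-2)·(-2)) ≈ (10.2462, -10.2462, 5.7538).
  Let u = (10.2462, -10.2462, 5.7538).
  ||u|| = √((10.2462)² + (-10.2462)² + (5.7538)²) = √(243.0758) ≈ 15.5909,  v_1 = u/||u|| ≈ (0.6572, -0.6572, 0.369) (||v_1|| = 1).

λ_1 = 12.1231,  λ_2 = 7,  λ_3 = 3.8769;  v_1 ≈ (0.6572, -0.6572, 0.369)


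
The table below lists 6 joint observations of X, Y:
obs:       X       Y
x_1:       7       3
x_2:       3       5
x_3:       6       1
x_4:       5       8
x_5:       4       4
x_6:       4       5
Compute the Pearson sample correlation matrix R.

Step 1 — column means:
  mean(X) = (7 + 3 + 6 + 5 + 4 + 4) / 6 = 29/6 = 4.8333
  mean(Y) = (3 + 5 + 1 + 8 + 4 + 5) / 6 = 26/6 = 4.3333

Step 2 — sample variances and covariances s[i,j] = (1/(n-1)) · Σ_k (x_{k,i} - mean_i) · (x_{k,j} - mean_j), with n-1 = 5:
  s[X,X] = ((2.1667)·(2.1667) + (-1.8333)·(-1.8333) + (1.1667)·(1.1667) + (0.1667)·(0.1667) + (-0.8333)·(-0.8333) + (-0.8333)·(-0.8333)) / 5 = 10.8333/5 = 2.1667
  s[X,Y] = ((2.1667)·(-1.3333) + (-1.8333)·(0.6667) + (1.1667)·(-3.3333) + (0.1667)·(3.6667) + (-0.8333)·(-0.3333) + (-0.8333)·(0.6667)) / 5 = -7.6667/5 = -1.5333
  s[Y,Y] = ((-1.3333)·(-1.3333) + (0.6667)·(0.6667) + (-3.3333)·(-3.3333) + (3.6667)·(3.6667) + (-0.3333)·(-0.3333) + (0.6667)·(0.6667)) / 5 = 27.3333/5 = 5.4667
  Sample standard deviations s_i = √(s[i,i]):
  s(X) = √(2.1667) = 1.472
  s(Y) = √(5.4667) = 2.3381

Step 3 — r_{ij} = s_{ij} / (s_i · s_j):
  r[X,X] = 1 (diagonal).
  r[X,Y] = -1.5333 / (1.472 · 2.3381) = -1.5333 / 3.4416 = -0.4455
  r[Y,Y] = 1 (diagonal).

R is symmetric with unit diagonal. Assembling:

R = [[1, -0.4455],
 [-0.4455, 1]]


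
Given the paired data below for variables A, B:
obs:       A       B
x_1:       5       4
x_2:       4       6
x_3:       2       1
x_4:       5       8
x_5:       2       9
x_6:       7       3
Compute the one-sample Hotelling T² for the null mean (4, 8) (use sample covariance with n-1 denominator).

Step 1 — sample mean vector:
  mean(A) = (5 + 4 + 2 + 5 + 2 + 7) / 6 = 25/6 = 4.1667
  mean(B) = (4 + 6 + 1 + 8 + 9 + 3) / 6 = 31/6 = 5.1667
  x̄ = (4.1667, 5.1667),  deviation x̄ - mu_0 = (4.1667, 5.1667) - (4, 8) = (0.1667, -2.8333).

Step 2 — sample covariance matrix, S[i,j] = (1/(n-1)) · Σ_k (x_{k,i} - mean_i) · (x_{k,j} - mean_j), divisor n-1 = 5:
  S[A,A] = ((0.8333)·(0.8333) + (-0.1667)·(-0.1667) + (-2.1667)·(-2.1667) + (0.8333)·(0.8333) + (-2.1667)·(-2.1667) + (2.8333)·(2.8333)) / 5 = 18.8333/5 = 3.7667
  S[A,B] = ((0.8333)·(-1.1667) + (-0.1667)·(0.8333) + (-2.1667)·(-4.1667) + (0.8333)·(2.8333) + (-2.1667)·(3.8333) + (2.8333)·(-2.1667)) / 5 = -4.1667/5 = -0.8333
  S[B,B] = ((-1.1667)·(-1.1667) + (0.8333)·(0.8333) + (-4.1667)·(-4.1667) + (2.8333)·(2.8333) + (3.8333)·(3.8333) + (-2.1667)·(-2.1667)) / 5 = 46.8333/5 = 9.3667
  S = [[3.7667, -0.8333],
 [-0.8333, 9.3667]].

Step 3 — invert S. det(S) = 3.7667·9.3667 - (-0.8333)² = 34.5867.
  S^{-1} = (1/det) · [[d, -b], [-b, a]] = [[0.2708, 0.0241],
 [0.0241, 0.1089]].

Step 4 — quadratic form (x̄ - mu_0)^T · S^{-1} · (x̄ - mu_0):
  S^{-1} · (x̄ - mu_0) = (-0.0231, -0.3045),
  (x̄ - mu_0)^T · [...] = (0.1667)·(-0.0231) + (-2.8333)·(-0.3045) = 0.859.

Step 5 — scale by n: T² = 6 · 0.859 = 5.1542.

T² ≈ 5.1542


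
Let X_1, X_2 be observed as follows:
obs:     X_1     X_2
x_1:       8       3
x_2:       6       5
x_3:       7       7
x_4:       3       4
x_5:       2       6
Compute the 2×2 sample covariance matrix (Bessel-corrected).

Step 1 — column means:
  mean(X_1) = (8 + 6 + 7 + 3 + 2) / 5 = 26/5 = 5.2
  mean(X_2) = (3 + 5 + 7 + 4 + 6) / 5 = 25/5 = 5

Step 2 — sample covariance S[i,j] = (1/(n-1)) · Σ_k (x_{k,i} - mean_i) · (x_{k,j} - mean_j), with n-1 = 4.
  S[X_1,X_1] = ((2.8)·(2.8) + (0.8)·(0.8) + (1.8)·(1.8) + (-2.2)·(-2.2) + (-3.2)·(-3.2)) / 4 = 26.8/4 = 6.7
  S[X_1,X_2] = ((2.8)·(-2) + (0.8)·(0) + (1.8)·(2) + (-2.2)·(-1) + (-3.2)·(1)) / 4 = -3/4 = -0.75
  S[X_2,X_2] = ((-2)·(-2) + (0)·(0) + (2)·(2) + (-1)·(-1) + (1)·(1)) / 4 = 10/4 = 2.5

S is symmetric (S[j,i] = S[i,j]). Assembling:

S = [[6.7, -0.75],
 [-0.75, 2.5]]


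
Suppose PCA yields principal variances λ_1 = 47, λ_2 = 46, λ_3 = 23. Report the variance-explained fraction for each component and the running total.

Step 1 — total variance = trace(Sigma) = Σ λ_i = 47 + 46 + 23 = 116.

Step 2 — fraction explained by component i = λ_i / Σ λ:
  PC1: 47/116 = 0.4052
  PC2: 46/116 = 0.3966
  PC3: 23/116 = 0.1983

Step 3 — cumulative fraction after k components = (λ_1 + ... + λ_k) / Σ λ:
  k = 1: 47/116 = 0.4052
  k = 2: (47 + 46)/116 = 93/116 = 0.8017
  k = 3: (47 + 46 + 23)/116 = 116/116 = 1

Summary (fraction, with percent):

explained: PC1 0.4052 (40.52%), PC2 0.3966 (39.66%), PC3 0.1983 (19.83%);  cumulative: 0.4052, 0.8017, 1


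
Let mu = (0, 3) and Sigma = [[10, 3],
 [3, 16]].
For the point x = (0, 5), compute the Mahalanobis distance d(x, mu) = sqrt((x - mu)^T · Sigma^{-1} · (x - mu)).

Step 1 — centre the observation: (x - mu) = (0, 2).

Step 2 — invert Sigma. det(Sigma) = 10·16 - (3)² = 151.
  Sigma^{-1} = (1/det) · [[d, -b], [-b, a]] = [[0.106, -0.0199],
 [-0.0199, 0.0662]].

Step 3 — form the quadratic (x - mu)^T · Sigma^{-1} · (x - mu):
  Sigma^{-1} · (x - mu) = (-0.0397, 0.1325).
  (x - mu)^T · [Sigma^{-1} · (x - mu)] = (0)·(-0.0397) + (2)·(0.1325) = 0.2649.

Step 4 — take square root: d = √(0.2649) ≈ 0.5147.

d(x, mu) = √(0.2649) ≈ 0.5147


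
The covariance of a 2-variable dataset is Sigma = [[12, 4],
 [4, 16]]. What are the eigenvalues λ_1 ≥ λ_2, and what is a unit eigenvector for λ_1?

Step 1 — characteristic polynomial of 2×2 Sigma:
  det(Sigma - λI) = λ² - trace · λ + det = 0.
  trace = 12 + 16 = 28, det = 12·16 - (4)² = 176.
Step 2 — discriminant:
  Δ = trace² - 4·det = 784 - 704 = 80.
Step 3 — eigenvalues:
  λ = (trace ± √Δ)/2 = (28 ± 8.9443)/2,
  λ_1 = 18.4721,  λ_2 = 9.5279.

Step 4 — unit eigenvector for λ_1: solve (Sigma - λ_1 I)v = 0. First row:
  (12 - 18.4721)·v_x + (4)·v_y = 0, i.e. (-6.4721)·v_x + (4)·v_y = 0,
  so v ∝ (b, λ_1 - a) = (4, 6.4721) = u.
  ||u|| = √((4)² + (6.4721)²) = √(57.8885) ≈ 7.6085,
  v_1 = u/||u|| ≈ (0.5257, 0.8507) (||v_1|| = 1).

λ_1 = 18.4721,  λ_2 = 9.5279;  v_1 ≈ (0.5257, 0.8507)


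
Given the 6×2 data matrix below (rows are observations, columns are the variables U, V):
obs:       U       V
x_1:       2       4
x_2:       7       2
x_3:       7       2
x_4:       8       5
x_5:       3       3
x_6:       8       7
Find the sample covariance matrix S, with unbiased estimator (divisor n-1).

Step 1 — column means:
  mean(U) = (2 + 7 + 7 + 8 + 3 + 8) / 6 = 35/6 = 5.8333
  mean(V) = (4 + 2 + 2 + 5 + 3 + 7) / 6 = 23/6 = 3.8333

Step 2 — sample covariance S[i,j] = (1/(n-1)) · Σ_k (x_{k,i} - mean_i) · (x_{k,j} - mean_j), with n-1 = 5.
  S[U,U] = ((-3.8333)·(-3.8333) + (1.1667)·(1.1667) + (1.1667)·(1.1667) + (2.1667)·(2.1667) + (-2.8333)·(-2.8333) + (2.1667)·(2.1667)) / 5 = 34.8333/5 = 6.9667
  S[U,V] = ((-3.8333)·(0.1667) + (1.1667)·(-1.8333) + (1.1667)·(-1.8333) + (2.1667)·(1.1667) + (-2.8333)·(-0.8333) + (2.1667)·(3.1667)) / 5 = 6.8333/5 = 1.3667
  S[V,V] = ((0.1667)·(0.1667) + (-1.8333)·(-1.8333) + (-1.8333)·(-1.8333) + (1.1667)·(1.1667) + (-0.8333)·(-0.8333) + (3.1667)·(3.1667)) / 5 = 18.8333/5 = 3.7667

S is symmetric (S[j,i] = S[i,j]). Assembling:

S = [[6.9667, 1.3667],
 [1.3667, 3.7667]]


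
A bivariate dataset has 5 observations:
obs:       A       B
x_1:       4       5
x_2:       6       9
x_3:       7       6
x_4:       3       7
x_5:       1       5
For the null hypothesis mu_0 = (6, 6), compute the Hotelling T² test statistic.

Step 1 — sample mean vector:
  mean(A) = (4 + 6 + 7 + 3 + 1) / 5 = 21/5 = 4.2
  mean(B) = (5 + 9 + 6 + 7 + 5) / 5 = 32/5 = 6.4
  x̄ = (4.2, 6.4),  deviation x̄ - mu_0 = (4.2, 6.4) - (6, 6) = (-1.8, 0.4).

Step 2 — sample covariance matrix, S[i,j] = (1/(n-1)) · Σ_k (x_{k,i} - mean_i) · (x_{k,j} - mean_j), divisor n-1 = 4:
  S[A,A] = ((-0.2)·(-0.2) + (1.8)·(1.8) + (2.8)·(2.8) + (-1.2)·(-1.2) + (-3.2)·(-3.2)) / 4 = 22.8/4 = 5.7
  S[A,B] = ((-0.2)·(-1.4) + (1.8)·(2.6) + (2.8)·(-0.4) + (-1.2)·(0.6) + (-3.2)·(-1.4)) / 4 = 7.6/4 = 1.9
  S[B,B] = ((-1.4)·(-1.4) + (2.6)·(2.6) + (-0.4)·(-0.4) + (0.6)·(0.6) + (-1.4)·(-1.4)) / 4 = 11.2/4 = 2.8
  S = [[5.7, 1.9],
 [1.9, 2.8]].

Step 3 — invert S. det(S) = 5.7·2.8 - (1.9)² = 12.35.
  S^{-1} = (1/det) · [[d, -b], [-b, a]] = [[0.2267, -0.1538],
 [-0.1538, 0.4615]].

Step 4 — quadratic form (x̄ - mu_0)^T · S^{-1} · (x̄ - mu_0):
  S^{-1} · (x̄ - mu_0) = (-0.4696, 0.4615),
  (x̄ - mu_0)^T · [...] = (-1.8)·(-0.4696) + (0.4)·(0.4615) = 1.03.

Step 5 — scale by n: T² = 5 · 1.03 = 5.1498.

T² ≈ 5.1498


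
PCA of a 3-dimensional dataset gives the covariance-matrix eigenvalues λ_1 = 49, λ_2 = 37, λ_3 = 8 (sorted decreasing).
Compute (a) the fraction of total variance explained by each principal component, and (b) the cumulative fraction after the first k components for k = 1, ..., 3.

Step 1 — total variance = trace(Sigma) = Σ λ_i = 49 + 37 + 8 = 94.

Step 2 — fraction explained by component i = λ_i / Σ λ:
  PC1: 49/94 = 0.5213
  PC2: 37/94 = 0.3936
  PC3: 8/94 = 0.0851

Step 3 — cumulative fraction after k components = (λ_1 + ... + λ_k) / Σ λ:
  k = 1: 49/94 = 0.5213
  k = 2: (49 + 37)/94 = 86/94 = 0.9149
  k = 3: (49 + 37 + 8)/94 = 94/94 = 1

Summary (fraction, with percent):

explained: PC1 0.5213 (52.13%), PC2 0.3936 (39.36%), PC3 0.0851 (8.51%);  cumulative: 0.5213, 0.9149, 1


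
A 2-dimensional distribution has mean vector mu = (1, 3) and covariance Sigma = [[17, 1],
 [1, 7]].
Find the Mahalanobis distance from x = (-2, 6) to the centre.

Step 1 — centre the observation: (x - mu) = (-3, 3).

Step 2 — invert Sigma. det(Sigma) = 17·7 - (1)² = 118.
  Sigma^{-1} = (1/det) · [[d, -b], [-b, a]] = [[0.0593, -0.0085],
 [-0.0085, 0.1441]].

Step 3 — form the quadratic (x - mu)^T · Sigma^{-1} · (x - mu):
  Sigma^{-1} · (x - mu) = (-0.2034, 0.4576).
  (x - mu)^T · [Sigma^{-1} · (x - mu)] = (-3)·(-0.2034) + (3)·(0.4576) = 1.9831.

Step 4 — take square root: d = √(1.9831) ≈ 1.4082.

d(x, mu) = √(1.9831) ≈ 1.4082


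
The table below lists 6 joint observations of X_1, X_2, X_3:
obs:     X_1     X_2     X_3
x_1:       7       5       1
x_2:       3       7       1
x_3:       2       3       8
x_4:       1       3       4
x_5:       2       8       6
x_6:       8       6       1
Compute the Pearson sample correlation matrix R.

Step 1 — column means:
  mean(X_1) = (7 + 3 + 2 + 1 + 2 + 8) / 6 = 23/6 = 3.8333
  mean(X_2) = (5 + 7 + 3 + 3 + 8 + 6) / 6 = 32/6 = 5.3333
  mean(X_3) = (1 + 1 + 8 + 4 + 6 + 1) / 6 = 21/6 = 3.5

Step 2 — sample variances and covariances s[i,j] = (1/(n-1)) · Σ_k (x_{k,i} - mean_i) · (x_{k,j} - mean_j), with n-1 = 5:
  s[X_1,X_1] = ((3.1667)·(3.1667) + (-0.8333)·(-0.8333) + (-1.8333)·(-1.8333) + (-2.8333)·(-2.8333) + (-1.8333)·(-1.8333) + (4.1667)·(4.1667)) / 5 = 42.8333/5 = 8.5667
  s[X_1,X_2] = ((3.1667)·(-0.3333) + (-0.8333)·(1.6667) + (-1.8333)·(-2.3333) + (-2.8333)·(-2.3333) + (-1.8333)·(2.6667) + (4.1667)·(0.6667)) / 5 = 6.3333/5 = 1.2667
  s[X_1,X_3] = ((3.1667)·(-2.5) + (-0.8333)·(-2.5) + (-1.8333)·(4.5) + (-2.8333)·(0.5) + (-1.8333)·(2.5) + (4.1667)·(-2.5)) / 5 = -30.5/5 = -6.1
  s[X_2,X_2] = ((-0.3333)·(-0.3333) + (1.6667)·(1.6667) + (-2.3333)·(-2.3333) + (-2.3333)·(-2.3333) + (2.6667)·(2.6667) + (0.6667)·(0.6667)) / 5 = 21.3333/5 = 4.2667
  s[X_2,X_3] = ((-0.3333)·(-2.5) + (1.6667)·(-2.5) + (-2.3333)·(4.5) + (-2.3333)·(0.5) + (2.6667)·(2.5) + (0.6667)·(-2.5)) / 5 = -10/5 = -2
  s[X_3,X_3] = ((-2.5)·(-2.5) + (-2.5)·(-2.5) + (4.5)·(4.5) + (0.5)·(0.5) + (2.5)·(2.5) + (-2.5)·(-2.5)) / 5 = 45.5/5 = 9.1
  Sample standard deviations s_i = √(s[i,i]):
  s(X_1) = √(8.5667) = 2.9269
  s(X_2) = √(4.2667) = 2.0656
  s(X_3) = √(9.1) = 3.0166

Step 3 — r_{ij} = s_{ij} / (s_i · s_j):
  r[X_1,X_1] = 1 (diagonal).
  r[X_1,X_2] = 1.2667 / (2.9269 · 2.0656) = 1.2667 / 6.0458 = 0.2095
  r[X_1,X_3] = -6.1 / (2.9269 · 3.0166) = -6.1 / 8.8293 = -0.6909
  r[X_2,X_2] = 1 (diagonal).
  r[X_2,X_3] = -2 / (2.0656 · 3.0166) = -2 / 6.2311 = -0.321
  r[X_3,X_3] = 1 (diagonal).

R is symmetric with unit diagonal. Assembling:

R = [[1, 0.2095, -0.6909],
 [0.2095, 1, -0.321],
 [-0.6909, -0.321, 1]]


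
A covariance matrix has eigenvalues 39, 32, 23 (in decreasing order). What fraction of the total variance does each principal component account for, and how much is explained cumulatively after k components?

Step 1 — total variance = trace(Sigma) = Σ λ_i = 39 + 32 + 23 = 94.

Step 2 — fraction explained by component i = λ_i / Σ λ:
  PC1: 39/94 = 0.4149
  PC2: 32/94 = 0.3404
  PC3: 23/94 = 0.2447

Step 3 — cumulative fraction after k components = (λ_1 + ... + λ_k) / Σ λ:
  k = 1: 39/94 = 0.4149
  k = 2: (39 + 32)/94 = 71/94 = 0.7553
  k = 3: (39 + 32 + 23)/94 = 94/94 = 1

Summary (fraction, with percent):

explained: PC1 0.4149 (41.49%), PC2 0.3404 (34.04%), PC3 0.2447 (24.47%);  cumulative: 0.4149, 0.7553, 1
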